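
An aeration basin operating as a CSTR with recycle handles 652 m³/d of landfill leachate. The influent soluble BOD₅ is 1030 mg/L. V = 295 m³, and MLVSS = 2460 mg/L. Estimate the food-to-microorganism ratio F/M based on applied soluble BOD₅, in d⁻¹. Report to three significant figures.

F/M ≈ 0.925 d⁻¹

Food-to-microorganism ratio F/M = Q S₀ / (V X) = 652 × 1030 / (295.0 × 2460) = 0.9254 d⁻¹.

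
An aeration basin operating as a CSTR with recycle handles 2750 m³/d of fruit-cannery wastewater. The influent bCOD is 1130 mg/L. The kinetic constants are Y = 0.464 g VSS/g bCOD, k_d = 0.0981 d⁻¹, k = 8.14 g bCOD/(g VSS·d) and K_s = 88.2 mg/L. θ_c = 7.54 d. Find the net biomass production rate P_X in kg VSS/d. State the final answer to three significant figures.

P_X ≈ 825 kg VSS/d

From the Monod/SRT balance for a CMAS, S = K_s·(1+k_d θ_c)/[θ_c·(Y k − k_d) − 1] = 88.2 × (1 + 0.0981 × 7.54) / [7.54 × (0.464 × 8.14 − 0.0981) − 1] = 153.4 / 26.74 = 5.738 mg/L.
Y_obs = Y / (1 + k_d θ_c) = 0.464 / (1 + 0.0981 × 7.54) = 0.464 / 1.740 = 0.2667.
Q·(S₀ − S) = 2750 × (1130 − 5.74) × 10⁻³ = 3092 kg/d removed.
So the net sludge growth is P_X = 0.2667 × 3092 = 824.6 kg VSS/d.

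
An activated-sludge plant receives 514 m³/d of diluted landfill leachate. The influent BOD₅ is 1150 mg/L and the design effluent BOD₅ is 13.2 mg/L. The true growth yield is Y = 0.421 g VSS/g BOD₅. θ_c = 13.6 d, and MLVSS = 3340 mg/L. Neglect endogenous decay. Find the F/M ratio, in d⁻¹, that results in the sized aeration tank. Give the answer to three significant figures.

Biomass mass balance (decay neglected): V·X = Y·Q·(S₀ − S)·θ_c, so V = 0.421 × 514 × (1150 − 13.2) × 13.6 / 3340 = 1002 m³.
Food-to-microorganism ratio F/M = Q S₀ / (V X) = 514 × 1150 / (1002 × 3340) = 0.1767 d⁻¹.

F/M ≈ 0.177 d⁻¹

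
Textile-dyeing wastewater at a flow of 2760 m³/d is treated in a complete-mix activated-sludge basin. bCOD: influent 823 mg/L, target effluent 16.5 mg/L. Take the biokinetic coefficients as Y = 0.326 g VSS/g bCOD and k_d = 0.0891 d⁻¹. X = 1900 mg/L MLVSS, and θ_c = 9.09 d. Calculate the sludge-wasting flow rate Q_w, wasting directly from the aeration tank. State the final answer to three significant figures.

Q_w ≈ 211 m³/d

Rearranging the biomass balance for a CMAS with decay, V = Y·Q·ΔS·θ_c / [X·(1+k_d θ_c)] = 0.326 × 2760 × (823 − 16.5) × 9.09 / [1900 × (1 + 0.0891 × 9.09)] = 6.6×10^6 / 3439 = 1918 m³.
For wasting at MLVSS concentration, Q_w = V/θ_c = 1918/9.09 = 211.0 m³/d.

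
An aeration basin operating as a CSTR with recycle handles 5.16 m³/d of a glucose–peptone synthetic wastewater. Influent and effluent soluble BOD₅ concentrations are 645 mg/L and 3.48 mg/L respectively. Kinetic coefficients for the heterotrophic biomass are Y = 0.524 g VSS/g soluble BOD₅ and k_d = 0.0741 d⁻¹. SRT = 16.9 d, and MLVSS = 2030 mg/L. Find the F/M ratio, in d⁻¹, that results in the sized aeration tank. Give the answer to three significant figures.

F/M ≈ 0.256 d⁻¹

Steady-state biomass mass balance: V·X·(1 + k_d·θ_c) = Y·Q·(S₀ − S)·θ_c, so V = 0.524 × 5.16 × (645 − 3.48) × 16.9 / [2030 × (1 + 0.0741 × 16.9)] = 2.93×10^4 / 4572 = 6.411 m³.
Food-to-microorganism ratio F/M = Q S₀ / (V X) = 5.16 × 645 / (6.411 × 2030) = 0.2557 d⁻¹.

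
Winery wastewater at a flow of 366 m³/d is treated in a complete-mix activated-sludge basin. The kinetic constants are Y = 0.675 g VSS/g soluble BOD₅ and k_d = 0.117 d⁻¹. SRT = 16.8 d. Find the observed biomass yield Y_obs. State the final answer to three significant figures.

Y_obs = Y / (1 + k_d θ_c) = 0.675 / (1 + 0.117 × 16.8) = 0.675 / 2.966 = 0.2276.

Y_obs ≈ 0.228 g VSS/g soluble BOD₅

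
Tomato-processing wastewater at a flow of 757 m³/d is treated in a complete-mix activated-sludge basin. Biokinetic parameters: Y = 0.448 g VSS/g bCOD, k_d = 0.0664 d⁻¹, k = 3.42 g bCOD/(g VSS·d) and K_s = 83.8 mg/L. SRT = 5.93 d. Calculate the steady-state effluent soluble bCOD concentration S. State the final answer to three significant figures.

From the Monod/SRT balance for a CMAS, S = K_s·(1+k_d θ_c)/[θ_c·(Y k − k_d) − 1] = 83.8 × (1 + 0.0664 × 5.93) / [5.93 × (0.448 × 3.42 − 0.0664) − 1] = 116.8 / 7.692 = 15.18 mg/L.

S ≈ 15.2 mg/L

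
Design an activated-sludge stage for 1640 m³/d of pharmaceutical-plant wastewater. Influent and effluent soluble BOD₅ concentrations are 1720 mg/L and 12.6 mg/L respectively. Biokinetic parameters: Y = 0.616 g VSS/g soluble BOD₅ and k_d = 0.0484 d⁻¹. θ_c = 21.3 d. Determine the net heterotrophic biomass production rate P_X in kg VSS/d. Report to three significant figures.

Y_obs = Y / (1 + k_d θ_c) = 0.616 / (1 + 0.0484 × 21.3) = 0.616 / 2.031 = 0.3033.
Mass of soluble BOD₅ removed per day: Q(S₀ − S) = 1640 × 1707 g/m³ = 2800 kg/d.
So the net sludge growth is P_X = 0.3033 × 2800 = 849.3 kg VSS/d.

P_X ≈ 849 kg VSS/d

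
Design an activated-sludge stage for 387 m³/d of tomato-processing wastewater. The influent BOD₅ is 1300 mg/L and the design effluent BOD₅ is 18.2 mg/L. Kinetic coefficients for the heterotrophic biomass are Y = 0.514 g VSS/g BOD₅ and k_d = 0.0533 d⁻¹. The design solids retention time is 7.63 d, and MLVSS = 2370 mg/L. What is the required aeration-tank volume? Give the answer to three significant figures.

Steady-state biomass mass balance: V·X·(1 + k_d·θ_c) = Y·Q·(S₀ − S)·θ_c, so V = 0.514 × 387 × (1300 − 18.2) × 7.63 / [2370 × (1 + 0.0533 × 7.63)] = 1.95×10^6 / 3334 = 583.5 m³.

V ≈ 584 m³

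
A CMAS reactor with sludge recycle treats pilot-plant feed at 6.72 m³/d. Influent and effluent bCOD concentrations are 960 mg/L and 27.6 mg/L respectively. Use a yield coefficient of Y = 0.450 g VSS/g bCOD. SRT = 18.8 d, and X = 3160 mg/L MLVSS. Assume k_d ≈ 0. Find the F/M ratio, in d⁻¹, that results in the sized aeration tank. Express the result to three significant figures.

F/M ≈ 0.122 d⁻¹

With k_d = 0 the design equation reduces to V = Y Q (S₀−S) θ_c / X = 0.450 × 6.72 × (960 − 27.6) × 18.8 / 3160 = 16.77 m³.
F/M = applied load / biomass = Q·S₀/(V·X) = 6.72 × 960 / (16.77 × 3160) = 0.1217 d⁻¹.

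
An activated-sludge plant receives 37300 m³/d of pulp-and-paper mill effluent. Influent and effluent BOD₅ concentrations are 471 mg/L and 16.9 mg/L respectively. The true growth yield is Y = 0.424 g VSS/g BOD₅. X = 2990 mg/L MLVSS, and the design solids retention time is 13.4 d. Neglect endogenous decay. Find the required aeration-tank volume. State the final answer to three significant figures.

V ≈ 32200 m³

Biomass mass balance (decay neglected): V·X = Y·Q·(S₀ − S)·θ_c, so V = 0.424 × 37300 × (471 − 16.9) × 13.4 / 2990 = 32185 m³.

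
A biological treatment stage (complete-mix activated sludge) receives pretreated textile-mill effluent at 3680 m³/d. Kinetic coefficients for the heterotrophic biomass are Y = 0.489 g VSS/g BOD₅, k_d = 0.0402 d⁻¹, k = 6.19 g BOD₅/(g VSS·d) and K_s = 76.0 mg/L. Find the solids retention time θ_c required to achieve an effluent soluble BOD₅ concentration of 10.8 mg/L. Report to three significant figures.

At the target effluent, Y k S/(K_s+S) = 0.489×6.19×10.8/86.80 = 0.3766 d⁻¹.
Then 1/θ_c = μ − k_d = 0.3766 − 0.0402 = 0.3364 d⁻¹, giving θ_c = 2.972 d.

θ_c ≈ 2.97 d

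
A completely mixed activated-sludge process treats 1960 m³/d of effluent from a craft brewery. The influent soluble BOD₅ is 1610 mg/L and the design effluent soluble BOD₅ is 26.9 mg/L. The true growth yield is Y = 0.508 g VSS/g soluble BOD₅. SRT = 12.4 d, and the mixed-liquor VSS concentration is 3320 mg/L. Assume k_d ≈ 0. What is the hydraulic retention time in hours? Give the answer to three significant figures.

Biomass mass balance (decay neglected): V·X = Y·Q·(S₀ − S)·θ_c, so V = 0.508 × 1960 × (1610 − 26.9) × 12.4 / 3320 = 5887 m³.
Hydraulic retention time τ = V/Q = 5887 / 1960 = 3.004 d = 72.09 h.

τ ≈ 72.1 h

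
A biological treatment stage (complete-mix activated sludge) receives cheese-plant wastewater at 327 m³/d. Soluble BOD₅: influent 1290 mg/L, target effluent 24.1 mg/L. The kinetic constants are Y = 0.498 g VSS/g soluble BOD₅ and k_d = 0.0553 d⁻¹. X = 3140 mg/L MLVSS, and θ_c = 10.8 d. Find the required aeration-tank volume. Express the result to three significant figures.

V ≈ 444 m³

Steady-state biomass mass balance: V·X·(1 + k_d·θ_c) = Y·Q·(S₀ − S)·θ_c, so V = 0.498 × 327 × (1290 − 24.1) × 10.8 / [3140 × (1 + 0.0553 × 10.8)] = 2.23×10^6 / 5015 = 443.9 m³.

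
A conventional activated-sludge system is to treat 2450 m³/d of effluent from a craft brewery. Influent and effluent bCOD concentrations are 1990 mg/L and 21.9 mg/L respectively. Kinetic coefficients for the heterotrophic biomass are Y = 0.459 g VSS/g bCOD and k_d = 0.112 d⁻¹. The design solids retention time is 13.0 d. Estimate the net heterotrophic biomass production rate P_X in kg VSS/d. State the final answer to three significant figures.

The observed yield is Y_obs = Y/(1 + k_d·θ_c) = 0.459 / (1 + 0.112 × 13.0) = 0.459 / 2.456 = 0.1869 g VSS per g bCOD removed.
Mass of bCOD removed per day: Q(S₀ − S) = 2450 × 1968 g/m³ = 4822 kg/d.
P_X = Y_obs · Q(S₀ − S) = 0.1869 × 4822 = 901.2 kg VSS/d.

P_X ≈ 901 kg VSS/d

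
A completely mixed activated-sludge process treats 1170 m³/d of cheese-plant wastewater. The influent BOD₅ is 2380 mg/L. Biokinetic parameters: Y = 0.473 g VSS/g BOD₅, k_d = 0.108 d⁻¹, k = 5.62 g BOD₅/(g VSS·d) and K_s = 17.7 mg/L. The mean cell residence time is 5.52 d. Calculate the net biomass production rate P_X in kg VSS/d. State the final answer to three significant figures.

P_X ≈ 824 kg VSS/d

Effluent substrate depends only on kinetics and SRT: S = K_s(1 + k_d θ_c) / [θ_c(Yk − k_d) − 1] = 17.7 × (1 + 0.108 × 5.52) / [5.52 × (0.473 × 5.62 − 0.108) − 1] = 28.25 / 13.08 = 2.160 mg/L.
The observed yield is Y_obs = Y/(1 + k_d·θ_c) = 0.473 / (1 + 0.108 × 5.52) = 0.473 / 1.596 = 0.2963 g VSS per g BOD₅ removed.
Substrate removed = Q·(S₀ − S) = 1170 m³/d × (2380 − 2.16) g/m³ = 2.78×10^6 g/d = 2782 kg/d.
Biomass produced: P_X = Y_obs·Q·ΔS = 0.2963 × 2782 ≈ 824.4 kg VSS/d.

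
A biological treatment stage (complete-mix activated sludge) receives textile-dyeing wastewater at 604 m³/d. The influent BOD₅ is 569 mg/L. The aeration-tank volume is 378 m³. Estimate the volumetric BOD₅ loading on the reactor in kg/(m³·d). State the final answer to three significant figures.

L_v ≈ 0.909 kg BOD₅/(m³·d)

L_v = Q S₀ / V = 604 × 569 × 10⁻³ / 378.0 = 0.9092 kg/(m³·d).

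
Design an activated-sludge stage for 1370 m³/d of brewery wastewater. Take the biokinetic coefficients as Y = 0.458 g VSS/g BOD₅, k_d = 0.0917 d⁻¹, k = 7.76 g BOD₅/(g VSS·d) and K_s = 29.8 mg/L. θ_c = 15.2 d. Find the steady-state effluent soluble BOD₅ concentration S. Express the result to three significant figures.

For a completely mixed reactor with recycle the Lawrence–McCarty relation gives S = K_s·(1 + k_d·θ_c) / [θ_c·(Y·k − k_d) − 1] = 29.8 × (1 + 0.0917 × 15.2) / [15.2 × (0.458 × 7.76 − 0.0917) − 1] = 71.34 / 51.63 = 1.382 mg/L.

S ≈ 1.38 mg/L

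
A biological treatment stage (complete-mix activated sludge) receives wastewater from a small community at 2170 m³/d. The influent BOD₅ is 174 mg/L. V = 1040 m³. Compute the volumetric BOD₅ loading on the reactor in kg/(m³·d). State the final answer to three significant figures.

Applied BOD₅ load per unit volume = Q·S₀/V = (2170 × 174/1000)/1040 = 0.3631 kg BOD₅·m⁻³·d⁻¹.

L_v ≈ 0.363 kg BOD₅/(m³·d)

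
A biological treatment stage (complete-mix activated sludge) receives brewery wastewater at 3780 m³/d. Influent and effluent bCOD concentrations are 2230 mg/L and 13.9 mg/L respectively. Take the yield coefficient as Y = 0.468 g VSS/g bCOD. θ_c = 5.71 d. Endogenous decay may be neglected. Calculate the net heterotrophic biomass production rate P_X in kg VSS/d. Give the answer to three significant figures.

P_X ≈ 3920 kg VSS/d

Since k_d ≈ 0, Y_obs = Y = 0.468 g VSS/g bCOD.
ΔS = 2230 − 13.9 = 2216 mg/L, so the substrate removal rate is 3780 × 2216/1000 = 8377 kg bCOD/d.
Net biomass production P_X = Y_obs × Q·(S₀ − S) = 0.4680 × 8377 = 3920 kg VSS/d.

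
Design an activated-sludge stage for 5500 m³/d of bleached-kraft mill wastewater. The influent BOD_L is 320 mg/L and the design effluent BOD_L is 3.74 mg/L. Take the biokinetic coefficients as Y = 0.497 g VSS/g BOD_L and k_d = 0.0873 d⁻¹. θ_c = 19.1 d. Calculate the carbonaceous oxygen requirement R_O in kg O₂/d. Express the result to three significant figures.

Observed yield with endogenous decay: Y_obs = Y / (1 + k_d·θ_c) = 0.497 / (1 + 0.0873 × 19.1) = 0.497 / 2.667 = 0.1863 g VSS/g BOD_L.
ΔS = 320 − 3.74 = 316.3 mg/L, so the substrate removal rate is 5500 × 316.3/1000 = 1739 kg BOD_L/d.
Net sludge production P_X = 0.1863 × 1739 = 324.1 kg VSS/d.
R_O = Q·(S₀ − S) − 1.42·P_X = 1739 − 1.42 × 324.1 = 1279 kg O₂/d.

R_O ≈ 1280 kg O₂/d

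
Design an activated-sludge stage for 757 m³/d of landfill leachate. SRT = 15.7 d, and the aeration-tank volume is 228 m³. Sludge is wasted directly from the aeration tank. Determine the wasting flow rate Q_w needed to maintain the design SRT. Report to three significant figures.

For wasting at MLVSS concentration, Q_w = V/θ_c = 228.0/15.7 = 14.52 m³/d.

Q_w ≈ 14.5 m³/d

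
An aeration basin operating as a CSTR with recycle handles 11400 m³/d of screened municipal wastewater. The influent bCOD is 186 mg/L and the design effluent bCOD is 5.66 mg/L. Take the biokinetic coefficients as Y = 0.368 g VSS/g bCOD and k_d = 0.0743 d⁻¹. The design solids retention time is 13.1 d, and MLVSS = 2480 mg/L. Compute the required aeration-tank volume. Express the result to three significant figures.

V ≈ 2030 m³

From the SRT design equation V = Y Q (S₀−S) θ_c / [X (1 + k_d θ_c)] = 0.368 × 11400 × (186 − 5.66) × 13.1 / [2480 × (1 + 0.0743 × 13.1)] = 9.91×10^6 / 4894 = 2025 m³.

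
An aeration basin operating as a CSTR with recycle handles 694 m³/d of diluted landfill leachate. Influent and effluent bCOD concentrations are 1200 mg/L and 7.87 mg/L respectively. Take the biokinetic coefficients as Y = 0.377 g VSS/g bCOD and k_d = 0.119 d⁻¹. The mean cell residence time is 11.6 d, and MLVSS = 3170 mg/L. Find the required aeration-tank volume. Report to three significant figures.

V ≈ 479 m³

Rearranging the biomass balance for a CMAS with decay, V = Y·Q·ΔS·θ_c / [X·(1+k_d θ_c)] = 0.377 × 694 × (1200 − 7.87) × 11.6 / [3170 × (1 + 0.119 × 11.6)] = 3.62×10^6 / 7546 = 479.5 m³.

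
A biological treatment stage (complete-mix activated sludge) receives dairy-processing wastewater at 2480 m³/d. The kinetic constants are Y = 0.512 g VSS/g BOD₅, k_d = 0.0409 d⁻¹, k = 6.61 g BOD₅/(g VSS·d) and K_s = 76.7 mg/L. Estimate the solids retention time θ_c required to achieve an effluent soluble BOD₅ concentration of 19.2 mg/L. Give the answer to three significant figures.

θ_c ≈ 1.57 d

From 1/θ_c = Y·k·S/(K_s + S) − k_d: Y·k·S/(K_s+S) = 0.512 × 6.61 × 19.2 / (76.7 + 19.2) = 0.6776 d⁻¹.
1/θ_c = 0.6776 − 0.0409 = 0.6367 d⁻¹, so θ_c = 1.571 d.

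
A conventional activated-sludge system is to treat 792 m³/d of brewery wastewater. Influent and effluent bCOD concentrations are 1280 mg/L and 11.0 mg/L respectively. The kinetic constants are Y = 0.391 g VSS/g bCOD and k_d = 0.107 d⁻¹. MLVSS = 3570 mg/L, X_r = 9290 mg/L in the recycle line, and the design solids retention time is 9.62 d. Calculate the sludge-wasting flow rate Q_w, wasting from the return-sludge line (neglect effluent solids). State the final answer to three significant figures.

Q_w ≈ 20.8 m³/d

Steady-state biomass mass balance: V·X·(1 + k_d·θ_c) = Y·Q·(S₀ − S)·θ_c, so V = 0.391 × 792 × (1280 − 11.0) × 9.62 / [3570 × (1 + 0.107 × 9.62)] = 3.78×10^6 / 7245 = 521.8 m³.
θ_c = V·X/(Q_w·X_r) when wasting from the recycle, so Q_w = V·X/(θ_c·X_r) = 521.8 × 3570 / (9.62 × 9290) = 20.84 m³/d.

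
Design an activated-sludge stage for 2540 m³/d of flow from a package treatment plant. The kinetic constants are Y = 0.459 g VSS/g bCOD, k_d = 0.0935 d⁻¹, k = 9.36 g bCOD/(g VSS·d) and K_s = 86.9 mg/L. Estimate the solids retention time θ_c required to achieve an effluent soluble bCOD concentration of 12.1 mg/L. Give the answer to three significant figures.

θ_c ≈ 2.32 d

At the target effluent, Y k S/(K_s+S) = 0.459×9.36×12.1/99.00 = 0.5251 d⁻¹.
Then 1/θ_c = μ − k_d = 0.5251 − 0.0935 = 0.4316 d⁻¹, giving θ_c = 2.317 d.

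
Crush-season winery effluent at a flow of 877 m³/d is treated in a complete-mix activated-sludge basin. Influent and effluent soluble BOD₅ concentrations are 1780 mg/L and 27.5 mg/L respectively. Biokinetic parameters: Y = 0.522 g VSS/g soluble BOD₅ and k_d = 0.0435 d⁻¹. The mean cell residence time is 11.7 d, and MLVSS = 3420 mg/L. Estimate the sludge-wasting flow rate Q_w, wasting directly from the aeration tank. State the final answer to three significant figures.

Steady-state biomass mass balance: V·X·(1 + k_d·θ_c) = Y·Q·(S₀ − S)·θ_c, so V = 0.522 × 877 × (1780 − 27.5) × 11.7 / [3420 × (1 + 0.0435 × 11.7)] = 9.39×10^6 / 5161 = 1819 m³.
Wasting from the aeration tank: Q_w = V / θ_c = 1819 / 11.7 = 155.5 m³/d.

Q_w ≈ 155 m³/d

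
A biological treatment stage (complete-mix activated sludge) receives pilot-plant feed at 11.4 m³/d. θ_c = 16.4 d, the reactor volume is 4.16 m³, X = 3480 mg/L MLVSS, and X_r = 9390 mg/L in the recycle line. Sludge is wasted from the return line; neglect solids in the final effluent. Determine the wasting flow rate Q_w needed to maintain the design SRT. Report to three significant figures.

Q_w ≈ 0.0940 m³/d

Q_w = (V·X)/(θ_c X_r) = 4.160 × 3480 / (16.4 × 9390) = 0.09401 m³/d.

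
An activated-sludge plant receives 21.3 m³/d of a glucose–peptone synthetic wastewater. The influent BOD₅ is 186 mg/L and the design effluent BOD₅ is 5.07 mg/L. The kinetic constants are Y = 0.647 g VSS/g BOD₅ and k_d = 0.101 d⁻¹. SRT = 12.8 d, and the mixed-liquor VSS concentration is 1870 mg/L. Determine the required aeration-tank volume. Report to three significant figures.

V ≈ 7.44 m³

From the SRT design equation V = Y Q (S₀−S) θ_c / [X (1 + k_d θ_c)] = 0.647 × 21.3 × (186 − 5.07) × 12.8 / [1870 × (1 + 0.101 × 12.8)] = 3.19×10^4 / 4288 = 7.444 m³.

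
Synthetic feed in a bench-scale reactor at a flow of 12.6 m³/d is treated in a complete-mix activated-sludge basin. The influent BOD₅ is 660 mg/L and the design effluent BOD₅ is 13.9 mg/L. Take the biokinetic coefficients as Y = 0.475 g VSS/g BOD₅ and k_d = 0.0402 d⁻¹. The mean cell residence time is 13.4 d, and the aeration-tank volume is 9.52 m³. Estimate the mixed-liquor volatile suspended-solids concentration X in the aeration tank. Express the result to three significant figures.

Solving the biomass balance for X: X = Y Q (S₀−S) θ_c / [V (1+k_d θ_c)] = 0.475 × 12.6 × (660 − 13.9) × 13.4 / [9.52 × (1 + 0.0402 × 13.4)] = 3537 mg/L.

X ≈ 3540 mg/L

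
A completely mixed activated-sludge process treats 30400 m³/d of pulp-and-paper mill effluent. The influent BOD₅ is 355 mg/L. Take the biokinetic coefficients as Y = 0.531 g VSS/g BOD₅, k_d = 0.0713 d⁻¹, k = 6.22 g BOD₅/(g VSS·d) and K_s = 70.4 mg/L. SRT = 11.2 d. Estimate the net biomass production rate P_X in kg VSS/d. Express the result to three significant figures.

P_X ≈ 3150 kg VSS/d

For a completely mixed reactor with recycle the Lawrence–McCarty relation gives S = K_s·(1 + k_d·θ_c) / [θ_c·(Y·k − k_d) − 1] = 70.4 × (1 + 0.0713 × 11.2) / [11.2 × (0.531 × 6.22 − 0.0713) − 1] = 126.6 / 35.19 = 3.598 mg/L.
Observed yield with endogenous decay: Y_obs = Y / (1 + k_d·θ_c) = 0.531 / (1 + 0.0713 × 11.2) = 0.531 / 1.799 = 0.2952 g VSS/g BOD₅.
Q·(S₀ − S) = 30400 × (355 − 3.60) × 10⁻³ = 10683 kg/d removed.
P_X = Y_obs · Q(S₀ − S) = 0.2952 × 10683 = 3154 kg VSS/d.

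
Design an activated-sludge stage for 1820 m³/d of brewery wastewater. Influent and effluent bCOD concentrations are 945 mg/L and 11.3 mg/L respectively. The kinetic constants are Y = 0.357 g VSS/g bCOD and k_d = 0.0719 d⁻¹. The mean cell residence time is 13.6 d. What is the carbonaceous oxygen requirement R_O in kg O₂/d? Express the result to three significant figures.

R_O ≈ 1260 kg O₂/d

Observed yield with endogenous decay: Y_obs = Y / (1 + k_d·θ_c) = 0.357 / (1 + 0.0719 × 13.6) = 0.357 / 1.978 = 0.1805 g VSS/g bCOD.
Mass of bCOD removed per day: Q(S₀ − S) = 1820 × 933.7 g/m³ = 1699 kg/d.
Net sludge production P_X = 0.1805 × 1699 = 306.7 kg VSS/d.
R_O = Q·(S₀ − S) − 1.42·P_X = 1699 − 1.42 × 306.7 = 1264 kg O₂/d.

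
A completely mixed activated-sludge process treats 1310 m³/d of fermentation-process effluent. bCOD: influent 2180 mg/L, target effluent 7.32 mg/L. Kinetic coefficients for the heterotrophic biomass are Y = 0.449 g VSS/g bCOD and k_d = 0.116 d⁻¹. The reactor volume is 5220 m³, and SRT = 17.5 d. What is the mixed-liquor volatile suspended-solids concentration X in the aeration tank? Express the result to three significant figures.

X ≈ 1410 mg/L

From V·X·(1 + k_d·θ_c) = Y·Q·(S₀ − S)·θ_c: X = 0.449 × 1310 × (2180 − 7.32) × 17.5 / [5220 × (1 + 0.116 × 17.5)] = 1414 mg/L.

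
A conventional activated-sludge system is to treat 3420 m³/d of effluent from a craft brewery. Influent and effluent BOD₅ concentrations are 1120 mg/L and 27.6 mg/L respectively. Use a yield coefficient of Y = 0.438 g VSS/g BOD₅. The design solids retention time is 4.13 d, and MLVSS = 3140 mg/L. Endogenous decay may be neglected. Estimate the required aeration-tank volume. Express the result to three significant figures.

V ≈ 2150 m³

With k_d = 0 the design equation reduces to V = Y Q (S₀−S) θ_c / X = 0.438 × 3420 × (1120 − 27.6) × 4.13 / 3140 = 2152 m³.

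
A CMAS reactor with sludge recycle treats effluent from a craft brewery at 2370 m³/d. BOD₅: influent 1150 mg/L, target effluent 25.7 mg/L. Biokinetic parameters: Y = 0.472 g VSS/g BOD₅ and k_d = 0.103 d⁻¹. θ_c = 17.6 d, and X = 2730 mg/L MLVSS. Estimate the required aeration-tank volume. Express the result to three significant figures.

V ≈ 2880 m³

From the SRT design equation V = Y Q (S₀−S) θ_c / [X (1 + k_d θ_c)] = 0.472 × 2370 × (1150 − 25.7) × 17.6 / [2730 × (1 + 0.103 × 17.6)] = 2.21×10^7 / 7679 = 2883 m³.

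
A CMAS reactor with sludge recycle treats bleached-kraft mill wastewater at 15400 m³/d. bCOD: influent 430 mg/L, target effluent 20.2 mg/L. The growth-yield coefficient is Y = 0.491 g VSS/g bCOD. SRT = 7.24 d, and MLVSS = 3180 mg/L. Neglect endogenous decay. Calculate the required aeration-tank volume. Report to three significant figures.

Biomass mass balance (decay neglected): V·X = Y·Q·(S₀ − S)·θ_c, so V = 0.491 × 15400 × (430 − 20.2) × 7.24 / 3180 = 7055 m³.

V ≈ 7050 m³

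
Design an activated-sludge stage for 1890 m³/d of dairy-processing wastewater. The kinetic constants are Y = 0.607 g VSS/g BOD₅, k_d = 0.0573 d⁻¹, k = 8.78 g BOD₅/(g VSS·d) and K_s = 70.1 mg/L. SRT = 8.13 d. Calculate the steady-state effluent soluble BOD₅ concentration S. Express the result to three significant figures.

Effluent substrate depends only on kinetics and SRT: S = K_s(1 + k_d θ_c) / [θ_c(Yk − k_d) − 1] = 70.1 × (1 + 0.0573 × 8.13) / [8.13 × (0.607 × 8.78 − 0.0573) − 1] = 102.8 / 41.86 = 2.455 mg/L.

S ≈ 2.45 mg/L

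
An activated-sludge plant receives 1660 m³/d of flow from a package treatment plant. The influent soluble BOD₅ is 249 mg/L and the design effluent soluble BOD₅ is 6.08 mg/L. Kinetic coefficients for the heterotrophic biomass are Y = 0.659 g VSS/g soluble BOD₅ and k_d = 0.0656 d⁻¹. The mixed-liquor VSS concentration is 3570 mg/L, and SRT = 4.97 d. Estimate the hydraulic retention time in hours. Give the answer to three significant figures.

τ ≈ 4.03 h

Steady-state biomass mass balance: V·X·(1 + k_d·θ_c) = Y·Q·(S₀ − S)·θ_c, so V = 0.659 × 1660 × (249 − 6.08) × 4.97 / [3570 × (1 + 0.0656 × 4.97)] = 1.32×10^6 / 4734 = 279.0 m³.
Hydraulic retention time τ = V/Q = 279.0 / 1660 = 0.1681 d = 4.034 h.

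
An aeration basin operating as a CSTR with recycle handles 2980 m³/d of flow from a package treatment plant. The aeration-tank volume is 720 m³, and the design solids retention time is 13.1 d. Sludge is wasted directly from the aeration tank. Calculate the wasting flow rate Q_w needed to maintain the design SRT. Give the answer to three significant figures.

Wasting from the aeration tank: Q_w = V / θ_c = 720.0 / 13.1 = 54.96 m³/d.

Q_w ≈ 55.0 m³/d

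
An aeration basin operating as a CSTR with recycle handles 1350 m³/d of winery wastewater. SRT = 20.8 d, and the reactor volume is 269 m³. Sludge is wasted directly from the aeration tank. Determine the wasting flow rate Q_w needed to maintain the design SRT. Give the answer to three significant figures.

Q_w ≈ 12.9 m³/d

For wasting at MLVSS concentration, Q_w = V/θ_c = 269.0/20.8 = 12.93 m³/d.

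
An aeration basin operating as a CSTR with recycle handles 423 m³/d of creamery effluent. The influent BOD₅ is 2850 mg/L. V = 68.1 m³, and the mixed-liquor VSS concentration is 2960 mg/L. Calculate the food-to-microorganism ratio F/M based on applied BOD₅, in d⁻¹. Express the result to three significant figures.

F/M ≈ 5.98 d⁻¹

F/M = Q·S₀ / (V·X) = 423 × 2850 / (68.10 × 2960) = 5.981 g BOD₅·(g VSS·d)⁻¹.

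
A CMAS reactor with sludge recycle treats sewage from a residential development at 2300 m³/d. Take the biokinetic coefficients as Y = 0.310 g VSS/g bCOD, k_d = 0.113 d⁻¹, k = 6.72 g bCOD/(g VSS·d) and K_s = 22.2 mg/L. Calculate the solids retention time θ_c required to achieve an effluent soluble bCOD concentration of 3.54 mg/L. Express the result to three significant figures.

θ_c ≈ 5.76 d

At the target effluent, Y k S/(K_s+S) = 0.310×6.72×3.54/25.74 = 0.2865 d⁻¹.
1/θ_c = 0.2865 − 0.113 = 0.1735 d⁻¹, so θ_c = 5.764 d.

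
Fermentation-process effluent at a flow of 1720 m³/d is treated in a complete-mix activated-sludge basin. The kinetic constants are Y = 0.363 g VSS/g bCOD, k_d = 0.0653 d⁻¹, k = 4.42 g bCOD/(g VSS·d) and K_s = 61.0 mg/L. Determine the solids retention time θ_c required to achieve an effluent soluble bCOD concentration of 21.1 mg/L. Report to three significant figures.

θ_c ≈ 2.88 d

At the target effluent, Y k S/(K_s+S) = 0.363×4.42×21.1/82.10 = 0.4124 d⁻¹.
1/θ_c = 0.4124 − 0.0653 = 0.3471 d⁻¹, so θ_c = 2.881 d.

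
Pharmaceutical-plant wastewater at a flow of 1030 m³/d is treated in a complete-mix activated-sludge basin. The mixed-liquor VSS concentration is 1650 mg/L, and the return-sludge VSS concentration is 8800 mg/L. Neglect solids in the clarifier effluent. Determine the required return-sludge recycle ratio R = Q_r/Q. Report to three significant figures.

R ≈ 0.231

R = Q_r/Q = X/(X_r − X) = 1650 / (8800 − 1650) = 0.2308.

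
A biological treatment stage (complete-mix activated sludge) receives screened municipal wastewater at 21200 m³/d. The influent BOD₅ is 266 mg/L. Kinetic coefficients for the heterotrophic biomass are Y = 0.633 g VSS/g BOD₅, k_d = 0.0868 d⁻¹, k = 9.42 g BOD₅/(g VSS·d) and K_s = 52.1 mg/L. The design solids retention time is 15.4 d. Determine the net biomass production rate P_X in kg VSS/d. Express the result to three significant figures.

From the Monod/SRT balance for a CMAS, S = K_s·(1+k_d θ_c)/[θ_c·(Y k − k_d) − 1] = 52.1 × (1 + 0.0868 × 15.4) / [15.4 × (0.633 × 9.42 − 0.0868) − 1] = 121.7 / 89.49 = 1.360 mg/L.
Y_obs = Y / (1 + k_d θ_c) = 0.633 / (1 + 0.0868 × 15.4) = 0.633 / 2.337 = 0.2709.
Mass of BOD₅ removed per day: Q(S₀ − S) = 21200 × 264.6 g/m³ = 5610 kg/d.
So the net sludge growth is P_X = 0.2709 × 5610 = 1520 kg VSS/d.

P_X ≈ 1520 kg VSS/d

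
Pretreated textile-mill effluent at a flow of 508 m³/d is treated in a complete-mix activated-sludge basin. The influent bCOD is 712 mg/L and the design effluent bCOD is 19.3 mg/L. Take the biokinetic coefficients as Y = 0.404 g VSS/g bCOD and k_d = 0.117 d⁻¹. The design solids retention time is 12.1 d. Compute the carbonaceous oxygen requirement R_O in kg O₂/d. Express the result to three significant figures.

R_O ≈ 268 kg O₂/d

The observed yield is Y_obs = Y/(1 + k_d·θ_c) = 0.404 / (1 + 0.117 × 12.1) = 0.404 / 2.416 = 0.1672 g VSS per g bCOD removed.
Q·(S₀ − S) = 508 × (712 − 19.3) × 10⁻³ = 351.9 kg/d removed.
Net sludge production P_X = 0.1672 × 351.9 = 58.85 kg VSS/d.
R_O = Q·(S₀ − S) − 1.42·P_X = 351.9 − 1.42 × 58.85 = 268.3 kg O₂/d.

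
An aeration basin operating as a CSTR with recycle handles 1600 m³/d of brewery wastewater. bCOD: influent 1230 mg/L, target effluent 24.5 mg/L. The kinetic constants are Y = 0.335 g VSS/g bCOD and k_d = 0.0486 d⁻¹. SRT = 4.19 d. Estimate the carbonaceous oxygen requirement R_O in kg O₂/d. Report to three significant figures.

R_O ≈ 1170 kg O₂/d

Y_obs = Y / (1 + k_d θ_c) = 0.335 / (1 + 0.0486 × 4.19) = 0.335 / 1.204 = 0.2783.
Mass of bCOD removed per day: Q(S₀ − S) = 1600 × 1206 g/m³ = 1929 kg/d.
Net sludge production P_X = 0.2783 × 1929 = 536.8 kg VSS/d.
Carbonaceous O₂ demand = substrate oxidised − cell-mass equivalent = 1929 − 1.42 × 536.8 = 1167 kg O₂/d.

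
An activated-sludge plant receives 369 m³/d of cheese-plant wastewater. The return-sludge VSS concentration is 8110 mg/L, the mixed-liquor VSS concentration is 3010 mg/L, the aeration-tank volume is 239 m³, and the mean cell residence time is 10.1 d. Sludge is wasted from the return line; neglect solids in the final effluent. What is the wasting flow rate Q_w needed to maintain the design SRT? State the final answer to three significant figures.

Q_w ≈ 8.78 m³/d

Wasting from the return line (neglecting effluent solids): Q_w = V·X / (θ_c·X_r) = 239.0 × 3010 / (10.1 × 8110) = 8.783 m³/d.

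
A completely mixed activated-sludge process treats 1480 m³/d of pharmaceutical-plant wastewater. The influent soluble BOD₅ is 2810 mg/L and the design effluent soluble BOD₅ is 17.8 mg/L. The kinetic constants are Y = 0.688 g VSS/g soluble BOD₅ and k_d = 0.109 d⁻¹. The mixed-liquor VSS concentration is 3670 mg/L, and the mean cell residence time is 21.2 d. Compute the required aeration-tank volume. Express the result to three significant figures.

V ≈ 4960 m³

Steady-state biomass mass balance: V·X·(1 + k_d·θ_c) = Y·Q·(S₀ − S)·θ_c, so V = 0.688 × 1480 × (2810 − 17.8) × 21.2 / [3670 × (1 + 0.109 × 21.2)] = 6.03×10^7 / 12151 = 4961 m³.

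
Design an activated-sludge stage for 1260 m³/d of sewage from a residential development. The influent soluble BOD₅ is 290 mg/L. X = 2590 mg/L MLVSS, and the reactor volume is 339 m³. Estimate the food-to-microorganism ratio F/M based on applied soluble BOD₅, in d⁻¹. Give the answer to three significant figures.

Food-to-microorganism ratio F/M = Q S₀ / (V X) = 1260 × 290 / (339.0 × 2590) = 0.4162 d⁻¹.

F/M ≈ 0.416 d⁻¹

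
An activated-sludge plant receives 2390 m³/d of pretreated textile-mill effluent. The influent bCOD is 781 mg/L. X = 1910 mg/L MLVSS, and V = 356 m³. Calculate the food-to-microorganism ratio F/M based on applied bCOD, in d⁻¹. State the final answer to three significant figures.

F/M = applied load / biomass = Q·S₀/(V·X) = 2390 × 781 / (356.0 × 1910) = 2.745 d⁻¹.

F/M ≈ 2.75 d⁻¹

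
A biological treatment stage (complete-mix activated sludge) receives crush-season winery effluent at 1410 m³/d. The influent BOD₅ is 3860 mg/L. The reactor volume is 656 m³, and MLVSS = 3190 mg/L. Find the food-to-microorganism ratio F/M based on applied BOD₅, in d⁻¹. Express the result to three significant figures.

F/M ≈ 2.60 d⁻¹

F/M = Q·S₀ / (V·X) = 1410 × 3860 / (656.0 × 3190) = 2.601 g BOD₅·(g VSS·d)⁻¹.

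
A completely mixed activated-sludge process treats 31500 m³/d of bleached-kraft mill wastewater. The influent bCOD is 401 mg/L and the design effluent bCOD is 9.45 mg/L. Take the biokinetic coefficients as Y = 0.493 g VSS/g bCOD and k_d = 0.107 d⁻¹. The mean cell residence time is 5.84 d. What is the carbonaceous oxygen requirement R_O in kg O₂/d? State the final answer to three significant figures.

R_O ≈ 7020 kg O₂/d

The observed yield is Y_obs = Y/(1 + k_d·θ_c) = 0.493 / (1 + 0.107 × 5.84) = 0.493 / 1.625 = 0.3034 g VSS per g bCOD removed.
Mass of bCOD removed per day: Q(S₀ − S) = 31500 × 391.6 g/m³ = 12334 kg/d.
P_X = Y_obs·Q·(S₀ − S) = 0.3034 × 12334 = 3742 kg VSS/d.
Carbonaceous O₂ demand = substrate oxidised − cell-mass equivalent = 12334 − 1.42 × 3742 = 7020 kg O₂/d.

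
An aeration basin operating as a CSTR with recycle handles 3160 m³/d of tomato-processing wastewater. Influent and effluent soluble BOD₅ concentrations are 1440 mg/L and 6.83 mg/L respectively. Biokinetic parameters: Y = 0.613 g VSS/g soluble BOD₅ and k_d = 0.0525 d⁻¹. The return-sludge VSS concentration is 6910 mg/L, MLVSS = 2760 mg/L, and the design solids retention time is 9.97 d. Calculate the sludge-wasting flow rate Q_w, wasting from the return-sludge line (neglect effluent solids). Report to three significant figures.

Q_w ≈ 264 m³/d

From the SRT design equation V = Y Q (S₀−S) θ_c / [X (1 + k_d θ_c)] = 0.613 × 3160 × (1440 − 6.83) × 9.97 / [2760 × (1 + 0.0525 × 9.97)] = 2.77×10^7 / 4205 = 6583 m³.
θ_c = V·X/(Q_w·X_r) when wasting from the recycle, so Q_w = V·X/(θ_c·X_r) = 6583 × 2760 / (9.97 × 6910) = 263.7 m³/d.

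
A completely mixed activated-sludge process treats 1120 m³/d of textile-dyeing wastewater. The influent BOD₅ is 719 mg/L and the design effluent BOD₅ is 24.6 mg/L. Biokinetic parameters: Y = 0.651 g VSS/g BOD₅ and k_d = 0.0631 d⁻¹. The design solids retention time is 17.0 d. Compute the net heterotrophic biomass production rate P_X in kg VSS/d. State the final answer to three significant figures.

P_X ≈ 244 kg VSS/d

Observed yield with endogenous decay: Y_obs = Y / (1 + k_d·θ_c) = 0.651 / (1 + 0.0631 × 17.0) = 0.651 / 2.073 = 0.3141 g VSS/g BOD₅.
ΔS = 719 − 24.6 = 694.4 mg/L, so the substrate removal rate is 1120 × 694.4/1000 = 777.7 kg BOD₅/d.
Net biomass production P_X = Y_obs × Q·(S₀ − S) = 0.3141 × 777.7 = 244.3 kg VSS/d.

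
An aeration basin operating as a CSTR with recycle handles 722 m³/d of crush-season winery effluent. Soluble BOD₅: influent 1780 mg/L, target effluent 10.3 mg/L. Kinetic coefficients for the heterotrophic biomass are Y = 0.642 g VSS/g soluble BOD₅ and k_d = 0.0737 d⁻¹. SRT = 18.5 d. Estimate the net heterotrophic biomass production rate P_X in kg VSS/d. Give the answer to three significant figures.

Y_obs = Y / (1 + k_d θ_c) = 0.642 / (1 + 0.0737 × 18.5) = 0.642 / 2.363 = 0.2716.
Substrate removed = Q·(S₀ − S) = 722 m³/d × (1780 − 10.3) g/m³ = 1.28×10^6 g/d = 1278 kg/d.
Net biomass production P_X = Y_obs × Q·(S₀ − S) = 0.2716 × 1278 = 347.1 kg VSS/d.

P_X ≈ 347 kg VSS/d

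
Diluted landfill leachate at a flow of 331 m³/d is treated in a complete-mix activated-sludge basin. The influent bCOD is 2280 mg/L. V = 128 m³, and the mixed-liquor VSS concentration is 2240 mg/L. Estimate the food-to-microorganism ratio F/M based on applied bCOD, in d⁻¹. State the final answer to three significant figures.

Food-to-microorganism ratio F/M = Q S₀ / (V X) = 331 × 2280 / (128.0 × 2240) = 2.632 d⁻¹.

F/M ≈ 2.63 d⁻¹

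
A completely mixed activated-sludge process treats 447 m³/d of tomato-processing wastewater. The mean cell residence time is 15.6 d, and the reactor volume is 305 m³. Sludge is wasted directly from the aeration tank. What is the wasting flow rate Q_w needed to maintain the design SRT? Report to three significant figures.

For wasting at MLVSS concentration, Q_w = V/θ_c = 305.0/15.6 = 19.55 m³/d.

Q_w ≈ 19.6 m³/d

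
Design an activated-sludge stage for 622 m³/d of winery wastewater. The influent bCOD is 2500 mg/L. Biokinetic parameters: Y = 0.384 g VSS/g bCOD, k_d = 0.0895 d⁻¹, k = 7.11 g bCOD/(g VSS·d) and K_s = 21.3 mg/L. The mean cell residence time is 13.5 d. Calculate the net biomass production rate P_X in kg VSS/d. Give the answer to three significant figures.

From the Monod/SRT balance for a CMAS, S = K_s·(1+k_d θ_c)/[θ_c·(Y k − k_d) − 1] = 21.3 × (1 + 0.0895 × 13.5) / [13.5 × (0.384 × 7.11 − 0.0895) − 1] = 47.04 / 34.65 = 1.357 mg/L.
The observed yield is Y_obs = Y/(1 + k_d·θ_c) = 0.384 / (1 + 0.0895 × 13.5) = 0.384 / 2.208 = 0.1739 g VSS per g bCOD removed.
Substrate removed = Q·(S₀ − S) = 622 m³/d × (2500 − 1.36) g/m³ = 1.55×10^6 g/d = 1554 kg/d.
Biomass produced: P_X = Y_obs·Q·ΔS = 0.1739 × 1554 ≈ 270.3 kg VSS/d.

P_X ≈ 270 kg VSS/d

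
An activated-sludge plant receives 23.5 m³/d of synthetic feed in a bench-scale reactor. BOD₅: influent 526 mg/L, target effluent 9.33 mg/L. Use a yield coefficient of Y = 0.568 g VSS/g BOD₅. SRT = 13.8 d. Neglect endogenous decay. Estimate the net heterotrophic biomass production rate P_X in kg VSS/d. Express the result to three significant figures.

P_X ≈ 6.90 kg VSS/d

With endogenous decay neglected, the observed yield equals the true yield: Y_obs = Y = 0.568 g VSS/g BOD₅.
ΔS = 526 − 9.33 = 516.7 mg/L, so the substrate removal rate is 23.5 × 516.7/1000 = 12.14 kg BOD₅/d.
P_X = Y_obs · Q(S₀ − S) = 0.5680 × 12.14 = 6.897 kg VSS/d.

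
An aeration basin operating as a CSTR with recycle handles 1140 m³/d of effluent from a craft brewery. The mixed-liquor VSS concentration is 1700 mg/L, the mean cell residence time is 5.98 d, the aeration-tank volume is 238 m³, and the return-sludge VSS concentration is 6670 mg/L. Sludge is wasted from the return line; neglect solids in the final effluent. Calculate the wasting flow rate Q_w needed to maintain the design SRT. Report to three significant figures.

Q_w ≈ 10.1 m³/d

θ_c = V·X/(Q_w·X_r) when wasting from the recycle, so Q_w = V·X/(θ_c·X_r) = 238.0 × 1700 / (5.98 × 6670) = 10.14 m³/d.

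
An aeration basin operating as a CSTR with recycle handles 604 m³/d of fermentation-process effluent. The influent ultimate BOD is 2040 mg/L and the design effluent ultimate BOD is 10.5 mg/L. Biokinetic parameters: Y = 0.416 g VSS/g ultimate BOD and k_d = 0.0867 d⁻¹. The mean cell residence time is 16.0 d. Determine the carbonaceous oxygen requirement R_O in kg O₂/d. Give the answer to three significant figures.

R_O ≈ 922 kg O₂/d

Correct the yield for decay: Y_obs = Y/(1 + k_d θ_c) = 0.416 / (1 + 0.0867 × 16.0) = 0.416 / 2.387 = 0.1743.
Mass of ultimate BOD removed per day: Q(S₀ − S) = 604 × 2030 g/m³ = 1226 kg/d.
Biomass synthesised: P_X = Y_obs × 1226 = 213.6 kg VSS/d.
Carbonaceous O₂ demand = substrate oxidised − cell-mass equivalent = 1226 − 1.42 × 213.6 = 922.5 kg O₂/d.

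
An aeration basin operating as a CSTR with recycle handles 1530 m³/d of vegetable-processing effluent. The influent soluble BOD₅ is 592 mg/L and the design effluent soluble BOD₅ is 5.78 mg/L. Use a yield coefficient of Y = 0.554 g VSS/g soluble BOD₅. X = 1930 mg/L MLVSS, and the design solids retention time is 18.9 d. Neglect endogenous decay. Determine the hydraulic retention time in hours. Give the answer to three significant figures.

τ ≈ 76.3 h

Biomass mass balance (decay neglected): V·X = Y·Q·(S₀ − S)·θ_c, so V = 0.554 × 1530 × (592 − 5.78) × 18.9 / 1930 = 4866 m³.
HRT = V/Q = 4866 m³ / 1530 m³·d⁻¹ = 3.180 d × 24 = 76.33 h.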